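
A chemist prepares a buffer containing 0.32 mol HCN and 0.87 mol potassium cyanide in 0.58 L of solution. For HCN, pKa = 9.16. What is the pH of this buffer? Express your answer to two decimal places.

pH = 9.59

Using pH = pKa + log([base]/[acid]) with [base]/[acid] = 0.87/0.32:
pH = 9.16 + (+0.434) = 9.59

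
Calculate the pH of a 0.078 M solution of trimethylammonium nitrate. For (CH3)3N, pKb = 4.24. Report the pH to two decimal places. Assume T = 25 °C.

pH = 5.43

(CH3)3NH+ is the conjugate acid of the weak base (CH3)3N.
Kb = 10^(−4.24) = 5.75 × 10^-5
Ka = Kw/Kb = 1.0×10^-14 / 5.75 × 10^-5 = 1.74 × 10^-10
Ka = [H+]²/(0.078 − [H+]) = 1.74 × 10^-10
Since Ka ≪ C₀, [H+] ≈ √(Ka·C₀) = 3.68 × 10^-6 M.
pH = −log(3.68 × 10^-6) = 5.43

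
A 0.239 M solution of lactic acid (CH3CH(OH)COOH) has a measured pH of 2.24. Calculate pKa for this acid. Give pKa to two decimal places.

pKa = 3.85

[H+] = 10^(-2.24) = 5.75 × 10^-3 M
At equilibrium [HA] = 0.239 − 5.75 × 10^-3 = 2.33 × 10^-1 M
Ka = [H+][A-]/[HA] = (5.75 × 10^-3)² / 2.33 × 10^-1 = 1.42 × 10^-4
pKa = -log(1.42 × 10^-4) = 3.85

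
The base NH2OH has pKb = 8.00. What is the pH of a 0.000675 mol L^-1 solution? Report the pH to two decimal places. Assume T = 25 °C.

pH = 8.41

NH2OH + H2O ⇌ NH3OH+ + OH-
Kb = 10^(−8.00) = 1.00 × 10^-8
From the ICE table, Kb = [OH-]²/(0.000675 − [OH-]) = 1.00 × 10^-8.
Since Kb ≪ C₀, [OH-] ≈ √(Kb·C₀) = 2.60 × 10^-6 M.
pOH = −log(2.60 × 10^-6) = 5.59; pH = 14.00 − 5.59 = 8.41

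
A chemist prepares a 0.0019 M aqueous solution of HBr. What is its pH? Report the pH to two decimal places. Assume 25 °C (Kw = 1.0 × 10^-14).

pH = 2.72

HBr is a strong acid and dissociates completely, so [H+] = 0.0019 M.
pH = -log(0.0019) = 2.72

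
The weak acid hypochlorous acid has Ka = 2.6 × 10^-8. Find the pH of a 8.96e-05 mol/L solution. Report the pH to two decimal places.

pH = 5.82

HOCl ⇌ OCl- + H+
Ka = [H+]²/(8.96e-05 − [H+]) = 2.6 × 10^-8
Since Ka ≪ C₀, [H+] ≈ √(Ka·C₀) = 1.53 × 10^-6 M.
pH = −log(1.53 × 10^-6) = 5.82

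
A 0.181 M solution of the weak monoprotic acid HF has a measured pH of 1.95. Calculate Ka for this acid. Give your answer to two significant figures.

[H+] = 10^(-1.95) = 1.12 × 10^-2 M
At equilibrium [HA] = 0.181 − 1.12 × 10^-2 = 1.70 × 10^-1 M
Ka = [H+][A-]/[HA] = (1.12 × 10^-2)² / 1.70 × 10^-1 = 7.4 × 10^-4

Ka = 7.4 × 10^-4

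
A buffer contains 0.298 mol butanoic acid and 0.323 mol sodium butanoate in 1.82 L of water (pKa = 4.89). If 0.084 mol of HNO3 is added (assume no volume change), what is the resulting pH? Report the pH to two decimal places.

After neutralization: n(CH3(CH2)2COOH) = 0.382 mol, n(CH3(CH2)2COO-) = 0.239 mol.
pH = pKa + log([A⁻]/[HA]) = 4.89 + log(0.239/0.382) = 4.89 -0.204

pH = 4.69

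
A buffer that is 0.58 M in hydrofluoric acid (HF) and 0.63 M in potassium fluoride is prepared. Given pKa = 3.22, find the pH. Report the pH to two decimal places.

pH = pKa + log([A⁻]/[HA]) = 3.22 + log(0.63/0.58)
pH = 3.22 + (+0.036) = 3.26

pH = 3.26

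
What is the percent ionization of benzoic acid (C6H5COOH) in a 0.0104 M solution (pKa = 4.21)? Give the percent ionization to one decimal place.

7.4%

C6H5COOH ⇌ C6H5COO- + H+; let x = [H+] at equilibrium.
Ka = 10^(−4.21) = 6.17 × 10^-5
Solve x² + 6.17e-05x − 6.42e-07 = 0 → x = 7.71 × 10^-4 M
% ionization = x/C₀ × 100% = 7.71 × 10^-4/0.0104 × 100% = 7.4%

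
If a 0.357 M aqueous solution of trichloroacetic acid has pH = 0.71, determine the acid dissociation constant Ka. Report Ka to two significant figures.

Ka = 2.3 × 10^-1

[H+] = 10^(-0.71) = 1.95 × 10^-1 M
At equilibrium [HA] = 0.357 − 1.95 × 10^-1 = 1.62 × 10^-1 M
Ka = [H+][A-]/[HA] = (1.95 × 10^-1)² / 1.62 × 10^-1 = 2.3 × 10^-1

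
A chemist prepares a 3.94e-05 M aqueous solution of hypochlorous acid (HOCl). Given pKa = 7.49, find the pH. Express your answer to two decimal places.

HOCl ⇌ OCl- + H+
Ka = 10^(−7.49) = 3.24 × 10^-8
From the ICE table, Ka = x²/(3.94e-05 − x) = 3.24 × 10^-8.
Neglecting x in the denominator: x = √(3.24 × 10^-8 × 3.94e-05) = 1.13 × 10^-6 M
(x/C₀ = 2.9% < 5%, so the approximation holds.)
pH = −log[H+] = −log(1.13 × 10^-6) = 5.95

pH = 5.95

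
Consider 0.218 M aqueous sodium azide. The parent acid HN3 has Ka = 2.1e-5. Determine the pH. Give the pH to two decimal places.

pH = 9.01

N3- is the conjugate base of the weak acid HN3.
Kb = Kw/Ka = 1.0×10^-14 / 2.1 × 10^-5 = 4.76 × 10^-10
Kb = [OH-]²/(0.218 − [OH-]) = 4.76 × 10^-10
Neglecting [OH-] in the denominator: [OH-] = √(4.76 × 10^-10 × 0.218) = 1.02 × 10^-5 M
([OH-]/C₀ = 0.0047% < 5%, so the approximation holds.)
pOH = 4.99, so pH = 14.00 − pOH = 9.01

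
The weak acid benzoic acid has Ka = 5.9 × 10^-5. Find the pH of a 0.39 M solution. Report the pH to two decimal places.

C6H5COOH ⇌ C6H5COO- + H+
From the ICE table, Ka = x²/(0.39 − x) = 5.9 × 10^-5.
Since Ka ≪ C₀, x ≈ √(Ka·C₀) = 4.80 × 10^-3 M.
(x/C₀ = 1.2% < 5%, so the approximation holds.)
pH = −log[H+] = −log(4.80 × 10^-3) = 2.32

pH = 2.32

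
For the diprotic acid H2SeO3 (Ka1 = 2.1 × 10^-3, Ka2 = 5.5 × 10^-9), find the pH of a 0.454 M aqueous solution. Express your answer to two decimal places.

Since Ka1 ≫ Ka2, the first ionization dominates [H+].
Ka1 = x²/(0.454 − x) = 2.1 × 10^-3
Solving the quadratic: x = (−Ka1 + √(Ka1² + 4·Ka1·C₀))/2 = 2.98 × 10^-2 M
pH = −log(2.98 × 10^-2) = 1.53

pH = 1.53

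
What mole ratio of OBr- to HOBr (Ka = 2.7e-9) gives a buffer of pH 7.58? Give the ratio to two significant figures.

pKa = -log(2.7 × 10^-9) = 8.569
pH = pKa + log(r) ⇒ log(r) = 7.58 − 8.569 = -0.989
r = [OBr-]/[HOBr] = 10^(-0.989) = 0.103

ratio = 0.10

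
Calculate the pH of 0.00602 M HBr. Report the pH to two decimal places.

HBr is a strong acid and dissociates completely, so [H+] = 0.00602 M.
pH = -log(0.00602) = 2.22

pH = 2.22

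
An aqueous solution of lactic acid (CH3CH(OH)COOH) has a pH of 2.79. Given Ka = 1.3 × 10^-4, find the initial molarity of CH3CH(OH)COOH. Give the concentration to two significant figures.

C₀ = 2.2 × 10^-2 M

[H+] = 10^(-2.79) = 1.62 × 10^-3 M = x
Ka = x²/(C₀ − x) ⇒ C₀ = x + x²/Ka
C₀ = 1.62 × 10^-3 + (1.62 × 10^-3)²/(1.3 × 10^-4) = 2.18 × 10^-2 M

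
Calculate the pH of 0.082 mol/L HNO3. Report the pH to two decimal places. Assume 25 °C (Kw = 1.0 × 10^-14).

HNO3 is a strong acid and dissociates completely, so [H+] = 0.082 M.
pH = -log(0.082) = 1.09

pH = 1.09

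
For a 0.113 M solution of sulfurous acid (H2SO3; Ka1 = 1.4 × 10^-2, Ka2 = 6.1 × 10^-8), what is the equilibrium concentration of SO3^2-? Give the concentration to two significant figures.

First ionization gives [H+] ≈ [HSO3-] = 3.34 × 10^-2 M.
Second step: Ka2 = [H+][SO3^2-]/[HSO3-] ≈ [SO3^2-] (since [H+] ≈ [HSO3-]).
So [SO3^2-] ≈ Ka2.

6.1 × 10^-8 M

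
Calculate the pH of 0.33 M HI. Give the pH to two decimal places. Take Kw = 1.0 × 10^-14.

pH = 0.48

HI is a strong acid and dissociates completely, so [H+] = 0.33 M.
pH = -log(0.33) = 0.48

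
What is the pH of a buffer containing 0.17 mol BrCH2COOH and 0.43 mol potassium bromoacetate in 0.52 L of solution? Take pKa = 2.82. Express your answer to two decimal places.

pH = pKa + log([A⁻]/[HA]) = 2.82 + log(0.43/0.17)
pH = 2.82 + (+0.403) = 3.22

pH = 3.22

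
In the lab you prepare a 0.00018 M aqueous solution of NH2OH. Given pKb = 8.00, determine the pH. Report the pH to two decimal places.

NH2OH + H2O ⇌ NH3OH+ + OH-
Kb = 10^(−8.00) = 1.00 × 10^-8
Kb = [OH-]²/(0.00018 − [OH-]) = 1.00 × 10^-8
Since Kb ≪ C₀, [OH-] ≈ √(Kb·C₀) = 1.34 × 10^-6 M.
([OH-]/C₀ = 0.75% < 5%, so the approximation holds.)
pOH = 5.87, so pH = 14.00 − pOH = 8.13

pH = 8.13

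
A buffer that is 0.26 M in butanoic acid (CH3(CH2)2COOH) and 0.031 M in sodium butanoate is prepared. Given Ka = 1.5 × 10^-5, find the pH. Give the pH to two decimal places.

pH = 3.90

pKa = −log(1.5 × 10^-5) = 4.824
pH = pKa + log([A⁻]/[HA]) = 4.824 + log(0.031/0.26)
pH = 4.824 + (-0.924) = 3.90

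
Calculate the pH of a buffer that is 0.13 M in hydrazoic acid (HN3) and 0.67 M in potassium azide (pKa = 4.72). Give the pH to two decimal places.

Henderson–Hasselbalch: pH = pKa + log([N3-]/[HN3]) = 4.72 + log(0.67/0.13)
pH = 4.72 + (+0.712) = 5.43

pH = 5.43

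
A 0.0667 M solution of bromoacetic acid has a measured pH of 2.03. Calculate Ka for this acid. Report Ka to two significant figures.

[H+] = 10^(-2.03) = 9.33 × 10^-3 M
At equilibrium [HA] = 0.0667 − 9.33 × 10^-3 = 5.74 × 10^-2 M
Ka = [H+][A-]/[HA] = (9.33 × 10^-3)² / 5.74 × 10^-2 = 1.5 × 10^-3

Ka = 1.5 × 10^-3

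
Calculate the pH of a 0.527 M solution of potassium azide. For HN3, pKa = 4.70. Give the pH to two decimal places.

N3- is the conjugate base of the weak acid HN3.
Ka = 10^(−4.70) = 2.00 × 10^-5
Kb = Kw/Ka = 1.0×10^-14 / 2.00 × 10^-5 = 5.00 × 10^-10
From the ICE table, Kb = [OH-]²/(0.527 − [OH-]) = 5.00 × 10^-10.
Neglecting [OH-] in the denominator: [OH-] = √(5.00 × 10^-10 × 0.527) = 1.62 × 10^-5 M
pOH = 4.79, so pH = 14.00 − pOH = 9.21

pH = 9.21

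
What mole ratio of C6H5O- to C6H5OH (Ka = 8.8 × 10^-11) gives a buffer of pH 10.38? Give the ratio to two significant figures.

pKa = -log(8.8 × 10^-11) = 10.056
pH = pKa + log(r) ⇒ log(r) = 10.38 − 10.056 = +0.324
r = [C6H5O-]/[C6H5OH] = 10^(+0.324) = 2.11

ratio = 2.1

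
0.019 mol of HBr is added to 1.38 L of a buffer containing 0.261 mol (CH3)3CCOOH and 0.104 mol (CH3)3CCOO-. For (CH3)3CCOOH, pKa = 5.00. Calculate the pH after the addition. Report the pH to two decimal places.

pH = 4.48

After neutralization: n((CH3)3CCOOH) = 0.28 mol, n((CH3)3CCOO-) = 0.085 mol.
pH = pKa + log([A⁻]/[HA]) = 5.00 + log(0.085/0.28) = 5.00 -0.518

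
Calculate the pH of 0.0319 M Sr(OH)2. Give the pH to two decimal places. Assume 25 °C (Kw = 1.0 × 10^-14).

Sr(OH)2 is a strong base (each formula unit releases 2 OH-); [OH-] = 0.0638 M.
pOH = -log(0.0638) = 1.20
pH = 14.00 - 1.20 = 12.80

pH = 12.80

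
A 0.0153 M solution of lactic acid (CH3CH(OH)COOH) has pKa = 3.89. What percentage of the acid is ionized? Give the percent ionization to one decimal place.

8.8%

CH3CH(OH)COOH ⇌ CH3CH(OH)COO- + H+; let x = [H+] at equilibrium.
Ka = 10^(−3.89) = 1.29 × 10^-4
Solve x² + 0.000129x − 1.97e-06 = 0 → x = 1.34 × 10^-3 M
Fraction ionized = 1.34 × 10^-3 / 0.0153 = 0.0876 → 8.8%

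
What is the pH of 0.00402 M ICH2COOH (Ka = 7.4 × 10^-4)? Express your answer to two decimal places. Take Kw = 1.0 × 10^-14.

ICH2COOH ⇌ ICH2COO- + H+
From the ICE table, Ka = x²/(0.00402 − x) = 7.4 × 10^-4.
The 5% rule fails; solving x² + Ka·x − Ka·C₀ = 0 exactly:
x = (−Ka + √(Ka² + 4·Ka·C₀))/2 = 1.39 × 10^-3 M
pH = −log[H+] = −log(1.39 × 10^-3) = 2.86

pH = 2.86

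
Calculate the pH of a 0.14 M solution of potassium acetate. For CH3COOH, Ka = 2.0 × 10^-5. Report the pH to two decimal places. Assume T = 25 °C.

pH = 8.92

CH3COO- is the conjugate base of the weak acid CH3COOH.
Kb = Kw/Ka = 1.0×10^-14 / 2.0 × 10^-5 = 5.00 × 10^-10
From the ICE table, Kb = [OH-]²/(0.14 − [OH-]) = 5.00 × 10^-10.
Neglecting [OH-] in the denominator: [OH-] = √(5.00 × 10^-10 × 0.14) = 8.37 × 10^-6 M
pOH = −log(8.37 × 10^-6) = 5.08; pH = 14.00 − 5.08 = 8.92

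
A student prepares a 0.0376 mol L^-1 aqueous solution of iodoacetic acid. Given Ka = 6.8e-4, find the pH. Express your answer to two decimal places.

pH = 2.33

ICH2COOH ⇌ ICH2COO- + H+
Ka = x²/(0.0376 − x) = 6.8 × 10^-4
x is not negligible relative to C₀; solve x² + 0.00068·x − 2.56e-05 = 0.
x = (−Ka + √(Ka² + 4·Ka·C₀))/2 = 4.73 × 10^-3 M
pH = −log[H+] = −log(4.73 × 10^-3) = 2.33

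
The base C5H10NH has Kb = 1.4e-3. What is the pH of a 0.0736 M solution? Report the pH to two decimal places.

pH = 11.98

C5H10NH + H2O ⇌ C5H10NH2+ + OH-
Kb = [OH-]²/(0.0736 − [OH-]) = 1.4 × 10^-3
[OH-] is not negligible relative to C₀; solve [OH-]² + 0.0014·[OH-] − 0.000103 = 0.
[OH-] = (−Kb + √(Kb² + 4·Kb·C₀))/2 = 9.47 × 10^-3 M
pOH = 2.02, so pH = 14.00 − pOH = 11.98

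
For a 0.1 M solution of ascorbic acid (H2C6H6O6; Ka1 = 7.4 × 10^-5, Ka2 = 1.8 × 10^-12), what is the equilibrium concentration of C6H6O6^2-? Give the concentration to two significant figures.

1.8 × 10^-12 M

First ionization gives [H+] ≈ [HC6H6O6-] = 2.72 × 10^-3 M.
Second step: Ka2 = [H+][C6H6O6^2-]/[HC6H6O6-] ≈ [C6H6O6^2-] (since [H+] ≈ [HC6H6O6-]).
So [C6H6O6^2-] ≈ Ka2.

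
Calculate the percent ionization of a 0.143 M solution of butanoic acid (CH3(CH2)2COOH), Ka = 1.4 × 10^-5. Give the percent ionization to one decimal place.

1.0%

CH3(CH2)2COOH ⇌ CH3(CH2)2COO- + H+; let x = [H+] at equilibrium.
x ≈ √(Ka·C₀) = √(1.4 × 10^-5 × 0.143) = 1.41 × 10^-3 M
Fraction ionized = 1.41 × 10^-3 / 0.143 = 0.0099 → 1.0%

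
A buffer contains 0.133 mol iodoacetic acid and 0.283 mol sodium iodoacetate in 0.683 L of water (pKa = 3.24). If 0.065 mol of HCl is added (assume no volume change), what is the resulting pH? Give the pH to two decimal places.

pH = 3.28

Added H+ converts ICH2COO- to ICH2COOH: ICH2COOH → 0.198 mol, ICH2COO- → 0.218 mol.
pH = pKa + log([A⁻]/[HA]) = 3.24 + log(0.218/0.198) = 3.24 +0.042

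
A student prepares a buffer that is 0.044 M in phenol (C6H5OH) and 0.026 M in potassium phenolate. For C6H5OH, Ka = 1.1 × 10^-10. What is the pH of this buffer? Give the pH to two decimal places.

pKa = −log(1.1 × 10^-10) = 9.959
pH = pKa + log([A⁻]/[HA]) = 9.959 + log(0.026/0.044)
pH = 9.959 + (-0.228) = 9.73

pH = 9.73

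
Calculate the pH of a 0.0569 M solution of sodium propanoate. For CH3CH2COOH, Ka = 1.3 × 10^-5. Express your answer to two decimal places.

CH3CH2COO- is the conjugate base of the weak acid CH3CH2COOH.
Kb = Kw/Ka = 1.0×10^-14 / 1.3 × 10^-5 = 7.69 × 10^-10
From the ICE table, Kb = x²/(0.0569 − x) = 7.69 × 10^-10.
Neglecting x in the denominator: x = √(7.69 × 10^-10 × 0.0569) = 6.61 × 10^-6 M
pOH = −log(6.61 × 10^-6) = 5.18; pH = 14.00 − 5.18 = 8.82

pH = 8.82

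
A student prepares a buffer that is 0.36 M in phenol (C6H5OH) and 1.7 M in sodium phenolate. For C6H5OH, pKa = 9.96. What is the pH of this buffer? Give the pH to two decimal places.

pH = pKa + log([A⁻]/[HA]) = 9.96 + log(1.7/0.36)
pH = 9.96 + (+0.674) = 10.63

pH = 10.63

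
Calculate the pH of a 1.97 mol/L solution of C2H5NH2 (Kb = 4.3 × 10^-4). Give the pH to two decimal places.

C2H5NH2 + H2O ⇌ C2H5NH3+ + OH-
Kb = x²/(1.97 − x) = 4.3 × 10^-4
Assume x ≪ 1.97: x ≈ √(4.3 × 10^-4 × 1.97) = 2.91 × 10^-2 M
Check: 1.5% ionized — well under 5%, approximation valid.
pOH = −log(2.91 × 10^-2) = 1.54; pH = 14.00 − 1.54 = 12.46

pH = 12.46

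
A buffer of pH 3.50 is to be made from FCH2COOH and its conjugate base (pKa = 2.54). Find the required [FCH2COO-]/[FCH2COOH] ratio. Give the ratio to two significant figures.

pH = pKa + log(r) ⇒ log(r) = 3.50 − 2.54 = +0.96
r = [FCH2COO-]/[FCH2COOH] = 10^(+0.96) = 9.12

ratio = 9.1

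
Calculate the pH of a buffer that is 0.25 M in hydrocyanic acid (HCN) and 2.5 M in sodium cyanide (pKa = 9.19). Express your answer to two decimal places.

pH = 10.19

Using pH = pKa + log([base]/[acid]) with [base]/[acid] = 2.5/0.25:
pH = 9.19 + (+1.000) = 10.19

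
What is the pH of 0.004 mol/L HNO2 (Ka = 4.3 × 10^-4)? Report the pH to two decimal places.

pH = 2.95

HNO2 ⇌ NO2- + H+
Ka = [H+]²/(0.004 − [H+]) = 4.3 × 10^-4
The 5% rule fails; solving [H+]² + Ka·[H+] − Ka·C₀ = 0 exactly:
[H+] = [−0.00043 + √(0.00043² + 6.88e-06)]/2 = 1.11 × 10^-3 M
pH = −log[H+] = −log(1.11 × 10^-3) = 2.95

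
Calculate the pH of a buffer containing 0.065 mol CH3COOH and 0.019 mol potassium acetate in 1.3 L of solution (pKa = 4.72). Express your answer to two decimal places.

pH = 4.19

Using pH = pKa + log([base]/[acid]) with [base]/[acid] = 0.019/0.065:
pH = 4.72 + (-0.534) = 4.19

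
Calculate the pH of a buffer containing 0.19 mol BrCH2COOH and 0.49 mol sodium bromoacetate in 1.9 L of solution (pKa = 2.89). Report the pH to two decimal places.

pH = 3.30

Using pH = pKa + log([base]/[acid]) with [base]/[acid] = 0.49/0.19:
pH = 2.89 + (+0.411) = 3.30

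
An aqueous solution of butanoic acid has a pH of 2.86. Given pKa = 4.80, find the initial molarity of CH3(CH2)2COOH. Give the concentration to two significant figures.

[H+] = 10^(-2.86) = 1.38 × 10^-3 M = x
Ka = 10^(−4.80) = 1.58 × 10^-5
Ka = x²/(C₀ − x) ⇒ C₀ = x + x²/Ka
C₀ = 1.38 × 10^-3 + (1.38 × 10^-3)²/(1.58 × 10^-5) = 1.22 × 10^-1 M

C₀ = 1.2 × 10^-1 M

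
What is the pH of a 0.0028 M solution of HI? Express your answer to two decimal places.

HI is a strong acid and dissociates completely, so [H+] = 0.0028 M.
pH = -log(0.0028) = 2.55

pH = 2.55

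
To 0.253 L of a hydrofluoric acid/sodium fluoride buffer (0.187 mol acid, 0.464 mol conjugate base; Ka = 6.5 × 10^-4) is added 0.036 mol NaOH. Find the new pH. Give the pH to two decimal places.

pH = 3.71

After neutralization: n(HF) = 0.151 mol, n(F-) = 0.5 mol.
pKa = −log(6.5 × 10^-4) = 3.187
pH = pKa + log([A⁻]/[HA]) = 3.187 + log(0.5/0.151) = 3.187 +0.520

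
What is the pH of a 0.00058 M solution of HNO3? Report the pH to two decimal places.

HNO3 is a strong acid and dissociates completely, so [H+] = 0.00058 M.
pH = -log(0.00058) = 3.24

pH = 3.24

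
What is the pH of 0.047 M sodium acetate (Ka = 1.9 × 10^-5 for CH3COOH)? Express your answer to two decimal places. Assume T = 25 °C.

CH3COO- is the conjugate base of the weak acid CH3COOH.
Kb = Kw/Ka = 1.0×10^-14 / 1.9 × 10^-5 = 5.26 × 10^-10
Let x = [OH-] at equilibrium. Kb = x²/(0.047 − x).
Neglecting x in the denominator: x = √(5.26 × 10^-10 × 0.047) = 4.97 × 10^-6 M
(x/C₀ = 0.011% < 5%, so the approximation holds.)
pOH = −log(4.97 × 10^-6) = 5.30; pH = 14.00 − 5.30 = 8.70

pH = 8.70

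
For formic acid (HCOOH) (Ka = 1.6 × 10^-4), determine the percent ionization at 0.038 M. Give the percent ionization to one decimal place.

6.3%

HCOOH ⇌ HCOO- + H+; let x = [H+] at equilibrium.
Ka = x²/(C₀ − x); solving the quadratic gives x = 2.39 × 10^-3 M.
% ionization = x/C₀ × 100% = 2.39 × 10^-3/0.038 × 100% = 6.3%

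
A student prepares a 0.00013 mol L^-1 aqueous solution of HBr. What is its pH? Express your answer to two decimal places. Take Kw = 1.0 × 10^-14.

pH = 3.89

HBr is a strong acid and dissociates completely, so [H+] = 0.00013 M.
pH = -log(0.00013) = 3.89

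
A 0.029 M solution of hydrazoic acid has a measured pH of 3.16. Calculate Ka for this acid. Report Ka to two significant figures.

[H+] = 10^(-3.16) = 6.92 × 10^-4 M
At equilibrium [HA] = 0.029 − 6.92 × 10^-4 = 2.83 × 10^-2 M
Ka = [H+][A-]/[HA] = (6.92 × 10^-4)² / 2.83 × 10^-2 = 1.7 × 10^-5

Ka = 1.7 × 10^-5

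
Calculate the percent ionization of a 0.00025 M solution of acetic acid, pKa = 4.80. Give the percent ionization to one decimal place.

CH3COOH ⇌ CH3COO- + H+; let x = [H+] at equilibrium.
Ka = 10^(−4.80) = 1.58 × 10^-5
Ka = x²/(C₀ − x); solving the quadratic gives x = 5.54 × 10^-5 M.
Fraction ionized = 5.54 × 10^-5 / 0.00025 = 0.2216 → 22.2%

22.2%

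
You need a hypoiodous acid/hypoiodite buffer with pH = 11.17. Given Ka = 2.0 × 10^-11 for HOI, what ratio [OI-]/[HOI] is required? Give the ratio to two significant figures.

pKa = -log(2.0 × 10^-11) = 10.699
pH = pKa + log(r) ⇒ log(r) = 11.17 − 10.699 = +0.471
r = [OI-]/[HOI] = 10^(+0.471) = 2.96

ratio = 3.0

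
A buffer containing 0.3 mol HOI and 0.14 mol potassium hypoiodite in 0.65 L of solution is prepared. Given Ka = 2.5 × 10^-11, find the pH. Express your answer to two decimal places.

pH = 10.27

pKa = −log(2.5 × 10^-11) = 10.602
Using pH = pKa + log([base]/[acid]) with [base]/[acid] = 0.14/0.3:
pH = 10.602 + (-0.331) = 10.27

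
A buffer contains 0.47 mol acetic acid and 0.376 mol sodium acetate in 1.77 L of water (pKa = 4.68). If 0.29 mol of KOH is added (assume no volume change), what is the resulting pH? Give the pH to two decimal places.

After neutralization: n(CH3COOH) = 0.18 mol, n(CH3COO-) = 0.666 mol.
Henderson–Hasselbalch with mole ratio 0.666/0.18: pH = 4.68 + (+0.568)

pH = 5.25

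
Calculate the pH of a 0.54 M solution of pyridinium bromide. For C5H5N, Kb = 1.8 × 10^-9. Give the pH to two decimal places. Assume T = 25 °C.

pH = 2.76

C5H5NH+ is the conjugate acid of the weak base C5H5N.
Ka = Kw/Kb = 1.0×10^-14 / 1.8 × 10^-9 = 5.56 × 10^-6
Let x = [H+] at equilibrium. Ka = x²/(0.54 − x).
Assume x ≪ 0.54: x ≈ √(5.56 × 10^-6 × 0.54) = 1.73 × 10^-3 M
pH = −log(1.73 × 10^-3) = 2.76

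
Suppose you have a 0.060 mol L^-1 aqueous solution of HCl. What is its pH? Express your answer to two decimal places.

HCl is a strong acid and dissociates completely, so [H+] = 0.060 M.
pH = -log(0.06) = 1.22

pH = 1.22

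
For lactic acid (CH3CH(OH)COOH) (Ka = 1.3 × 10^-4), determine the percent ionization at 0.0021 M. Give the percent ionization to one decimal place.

CH3CH(OH)COOH ⇌ CH3CH(OH)COO- + H+; let x = [H+] at equilibrium.
Solve x² + 0.00013x − 2.73e-07 = 0 → x = 4.62 × 10^-4 M
% ionization = x/C₀ × 100% = 4.62 × 10^-4/0.0021 × 100% = 22.0%

22.0%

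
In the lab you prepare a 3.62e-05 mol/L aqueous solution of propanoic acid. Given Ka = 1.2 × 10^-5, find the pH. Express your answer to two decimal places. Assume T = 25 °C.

CH3CH2COOH ⇌ CH3CH2COO- + H+
Ka = [H+]²/(3.62e-05 − [H+]) = 1.2 × 10^-5
The 5% rule fails; solving [H+]² + Ka·[H+] − Ka·C₀ = 0 exactly:
[H+] = [−1.2e-05 + √(1.2e-05² + 1.74e-09)]/2 = 1.57 × 10^-5 M
pH = −log(1.57 × 10^-5) = 4.80

pH = 4.80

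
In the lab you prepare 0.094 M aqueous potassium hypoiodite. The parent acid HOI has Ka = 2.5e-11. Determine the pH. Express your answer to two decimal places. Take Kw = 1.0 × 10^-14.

pH = 11.77

OI- is the conjugate base of the weak acid HOI.
Kb = Kw/Ka = 1.0×10^-14 / 2.5 × 10^-11 = 4.00 × 10^-4
From the ICE table, Kb = x²/(0.094 − x) = 4.00 × 10^-4.
The 5% rule fails; solving x² + Kb·x − Kb·C₀ = 0 exactly:
x = [−0.0004 + √(0.0004² + 0.00015)]/2 = 5.94 × 10^-3 M
pOH = 2.23, so pH = 14.00 − pOH = 11.77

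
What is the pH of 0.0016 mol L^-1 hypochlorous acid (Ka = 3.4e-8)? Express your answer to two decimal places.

HOCl ⇌ OCl- + H+
From the ICE table, Ka = [H+]²/(0.0016 − [H+]) = 3.4 × 10^-8.
Assume [H+] ≪ 0.0016: [H+] ≈ √(3.4 × 10^-8 × 0.0016) = 7.38 × 10^-6 M
([H+]/C₀ = 0.46% < 5%, so the approximation holds.)
pH = −log[H+] = −log(7.38 × 10^-6) = 5.13

pH = 5.13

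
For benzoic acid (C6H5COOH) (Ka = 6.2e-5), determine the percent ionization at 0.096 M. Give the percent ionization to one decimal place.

C6H5COOH ⇌ C6H5COO- + H+; let x = [H+] at equilibrium.
x ≈ √(Ka·C₀) = √(6.2 × 10^-5 × 0.096) = 2.44 × 10^-3 M
% ionization = x/C₀ × 100% = 2.44 × 10^-3/0.096 × 100% = 2.5%

2.5%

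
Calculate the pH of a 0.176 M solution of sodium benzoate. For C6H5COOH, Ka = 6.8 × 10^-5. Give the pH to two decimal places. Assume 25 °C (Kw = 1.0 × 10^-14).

C6H5COO- is the conjugate base of the weak acid C6H5COOH.
Kb = Kw/Ka = 1.0×10^-14 / 6.8 × 10^-5 = 1.47 × 10^-10
From the ICE table, Kb = [OH-]²/(0.176 − [OH-]) = 1.47 × 10^-10.
Assume [OH-] ≪ 0.176: [OH-] ≈ √(1.47 × 10^-10 × 0.176) = 5.09 × 10^-6 M
Check: 0.0029% ionized — well under 5%, approximation valid.
pOH = 5.29, so pH = 14.00 − pOH = 8.71

pH = 8.71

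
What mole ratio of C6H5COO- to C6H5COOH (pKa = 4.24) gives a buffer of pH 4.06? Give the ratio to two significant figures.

ratio = 0.66

pH = pKa + log(r) ⇒ log(r) = 4.06 − 4.24 = -0.18
r = [C6H5COO-]/[C6H5COOH] = 10^(-0.18) = 0.661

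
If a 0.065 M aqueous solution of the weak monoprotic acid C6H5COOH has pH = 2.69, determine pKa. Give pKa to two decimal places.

[H+] = 10^(-2.69) = 2.04 × 10^-3 M
At equilibrium [HA] = 0.065 − 2.04 × 10^-3 = 6.30 × 10^-2 M
Ka = [H+][A-]/[HA] = (2.04 × 10^-3)² / 6.30 × 10^-2 = 6.61 × 10^-5
pKa = -log(6.61 × 10^-5) = 4.18

pKa = 4.18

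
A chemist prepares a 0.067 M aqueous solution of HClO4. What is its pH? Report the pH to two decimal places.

HClO4 is a strong acid and dissociates completely, so [H+] = 0.067 M.
pH = -log(0.067) = 1.17

pH = 1.17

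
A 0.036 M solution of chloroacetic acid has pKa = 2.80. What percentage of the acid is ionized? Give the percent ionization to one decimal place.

18.9%

ClCH2COOH ⇌ ClCH2COO- + H+; let x = [H+] at equilibrium.
Ka = 10^(−2.80) = 1.58 × 10^-3
Ka = x²/(C₀ − x); solving the quadratic gives x = 6.79 × 10^-3 M.
% ionization = x/C₀ × 100% = 6.79 × 10^-3/0.036 × 100% = 18.9%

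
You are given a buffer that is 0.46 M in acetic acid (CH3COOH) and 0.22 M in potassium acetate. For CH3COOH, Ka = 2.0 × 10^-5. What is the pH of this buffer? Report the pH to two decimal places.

pKa = −log(2.0 × 10^-5) = 4.699
Henderson–Hasselbalch: pH = pKa + log([CH3COO-]/[CH3COOH]) = 4.699 + log(0.22/0.46)
pH = 4.699 + (-0.320) = 4.38

pH = 4.38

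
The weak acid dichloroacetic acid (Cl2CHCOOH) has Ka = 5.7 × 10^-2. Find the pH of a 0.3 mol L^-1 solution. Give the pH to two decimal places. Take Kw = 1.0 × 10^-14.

pH = 0.98

Cl2CHCOOH ⇌ Cl2CHCOO- + H+
Ka = x²/(0.3 − x) = 5.7 × 10^-2
The 5% rule fails; solving x² + Ka·x − Ka·C₀ = 0 exactly:
x = [−0.057 + √(0.057² + 0.0684)]/2 = 1.05 × 10^-1 M
pH = −log(1.05 × 10^-1) = 0.98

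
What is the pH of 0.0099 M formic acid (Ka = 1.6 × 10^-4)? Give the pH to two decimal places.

pH = 2.93

HCOOH ⇌ HCOO- + H+
From the ICE table, Ka = [H+]²/(0.0099 − [H+]) = 1.6 × 10^-4.
The 5% rule fails; solving [H+]² + Ka·[H+] − Ka·C₀ = 0 exactly:
[H+] = [−0.00016 + √(0.00016² + 6.34e-06)]/2 = 1.18 × 10^-3 M
pH = −log(1.18 × 10^-3) = 2.93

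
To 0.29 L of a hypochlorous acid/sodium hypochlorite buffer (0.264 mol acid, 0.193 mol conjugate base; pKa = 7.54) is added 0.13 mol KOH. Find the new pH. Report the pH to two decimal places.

OH- converts HOCl to OCl-: HOCl → 0.134 mol, OCl- → 0.323 mol.
Henderson–Hasselbalch with mole ratio 0.323/0.134: pH = 7.54 + (+0.382)

pH = 7.92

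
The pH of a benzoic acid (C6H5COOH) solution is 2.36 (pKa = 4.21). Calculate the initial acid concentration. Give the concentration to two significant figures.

C₀ = 3.1 × 10^-1 M

[H+] = 10^(-2.36) = 4.37 × 10^-3 M = x
Ka = 10^(−4.21) = 6.17 × 10^-5
Ka = x²/(C₀ − x) ⇒ C₀ = x + x²/Ka
C₀ = 4.37 × 10^-3 + (4.37 × 10^-3)²/(6.17 × 10^-5) = 3.14 × 10^-1 M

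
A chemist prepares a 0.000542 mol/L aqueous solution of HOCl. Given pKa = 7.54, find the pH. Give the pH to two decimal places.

HOCl ⇌ OCl- + H+
Ka = 10^(−7.54) = 2.88 × 10^-8
From the ICE table, Ka = x²/(0.000542 − x) = 2.88 × 10^-8.
Since Ka ≪ C₀, x ≈ √(Ka·C₀) = 3.95 × 10^-6 M.
pH = −log[H+] = −log(3.95 × 10^-6) = 5.40

pH = 5.40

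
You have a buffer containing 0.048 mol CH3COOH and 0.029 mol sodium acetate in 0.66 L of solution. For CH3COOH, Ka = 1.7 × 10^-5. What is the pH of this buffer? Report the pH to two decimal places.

pKa = −log(1.7 × 10^-5) = 4.770
pH = pKa + log([A⁻]/[HA]) = 4.770 + log(0.029/0.048)
pH = 4.770 + (-0.219) = 4.55

pH = 4.55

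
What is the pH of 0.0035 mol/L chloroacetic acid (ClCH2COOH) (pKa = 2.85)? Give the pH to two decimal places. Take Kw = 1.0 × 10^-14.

pH = 2.79

ClCH2COOH ⇌ ClCH2COO- + H+
Ka = 10^(−2.85) = 1.41 × 10^-3
Ka = x²/(0.0035 − x) = 1.41 × 10^-3
Here C₀/Ka ≈ 2.48, so the small-x approximation fails. Use the quadratic:
x = [−0.00141 + √(0.00141² + 1.97e-05)]/2 = 1.63 × 10^-3 M
pH = −log(1.63 × 10^-3) = 2.79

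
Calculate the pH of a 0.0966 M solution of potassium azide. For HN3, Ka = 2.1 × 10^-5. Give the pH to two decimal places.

pH = 8.83

N3- is the conjugate base of the weak acid HN3.
Kb = Kw/Ka = 1.0×10^-14 / 2.1 × 10^-5 = 4.76 × 10^-10
From the ICE table, Kb = [OH-]²/(0.0966 − [OH-]) = 4.76 × 10^-10.
Neglecting [OH-] in the denominator: [OH-] = √(4.76 × 10^-10 × 0.0966) = 6.78 × 10^-6 M
pOH = −log(6.78 × 10^-6) = 5.17; pH = 14.00 − 5.17 = 8.83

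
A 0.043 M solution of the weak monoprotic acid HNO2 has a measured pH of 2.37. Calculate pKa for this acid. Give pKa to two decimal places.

[H+] = 10^(-2.37) = 4.27 × 10^-3 M
At equilibrium [HA] = 0.043 − 4.27 × 10^-3 = 3.87 × 10^-2 M
Ka = [H+][A-]/[HA] = (4.27 × 10^-3)² / 3.87 × 10^-2 = 4.71 × 10^-4
pKa = -log(4.71 × 10^-4) = 3.33

pKa = 3.33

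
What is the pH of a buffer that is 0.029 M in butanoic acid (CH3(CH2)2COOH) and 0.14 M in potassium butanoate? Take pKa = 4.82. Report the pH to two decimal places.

pH = 5.50

Henderson–Hasselbalch: pH = pKa + log([CH3(CH2)2COO-]/[CH3(CH2)2COOH]) = 4.82 + log(0.14/0.029)
pH = 4.82 + (+0.684) = 5.50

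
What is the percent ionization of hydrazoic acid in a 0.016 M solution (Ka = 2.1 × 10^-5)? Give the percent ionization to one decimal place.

3.6%

HN3 ⇌ N3- + H+; let x = [H+] at equilibrium.
x ≈ √(Ka·C₀) = √(2.1 × 10^-5 × 0.016) = 5.80 × 10^-4 M
% ionization = x/C₀ × 100% = 5.80 × 10^-4/0.016 × 100% = 3.6%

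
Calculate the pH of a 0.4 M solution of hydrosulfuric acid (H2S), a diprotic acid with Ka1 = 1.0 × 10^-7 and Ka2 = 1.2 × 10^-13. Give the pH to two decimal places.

pH = 3.70

Ka1 ≫ Ka2, so treat the first dissociation as the only significant source of H+.
Ka1 = x²/(0.4 − x) = 1.0 × 10^-7
x ≈ √(1.0 × 10^-7 × 0.4) = 2.00 × 10^-4 M
pH = −log(2.00 × 10^-4) = 3.70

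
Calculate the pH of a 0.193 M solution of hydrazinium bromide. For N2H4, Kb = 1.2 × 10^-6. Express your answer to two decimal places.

N2H5+ is the conjugate acid of the weak base N2H4.
Ka = Kw/Kb = 1.0×10^-14 / 1.2 × 10^-6 = 8.33 × 10^-9
Ka = x²/(0.193 − x) = 8.33 × 10^-9
Since Ka ≪ C₀, x ≈ √(Ka·C₀) = 4.01 × 10^-5 M.
Check: 0.021% ionized — well under 5%, approximation valid.
pH = −log[H+] = −log(4.01 × 10^-5) = 4.40

pH = 4.40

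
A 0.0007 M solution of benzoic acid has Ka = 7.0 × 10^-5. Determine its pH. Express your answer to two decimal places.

pH = 3.72

C6H5COOH ⇌ C6H5COO- + H+
Ka = [H+]²/(0.0007 − [H+]) = 7.0 × 10^-5
[H+] is not negligible relative to C₀; solve [H+]² + 7e-05·[H+] − 4.9e-08 = 0.
[H+] = (−Ka + √(Ka² + 4·Ka·C₀))/2 = 1.89 × 10^-4 M
pH = −log[H+] = −log(1.89 × 10^-4) = 3.72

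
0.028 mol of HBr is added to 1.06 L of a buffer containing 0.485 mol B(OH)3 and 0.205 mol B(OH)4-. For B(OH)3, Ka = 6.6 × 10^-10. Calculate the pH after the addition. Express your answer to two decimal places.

After neutralization: n(B(OH)3) = 0.513 mol, n(B(OH)4-) = 0.177 mol.
pKa = −log(6.6 × 10^-10) = 9.180
pH = pKa + log(n_B(OH)4-/n_B(OH)3) = 9.180 + log(0.177/0.513) = 9.180 + (-0.462)

pH = 8.72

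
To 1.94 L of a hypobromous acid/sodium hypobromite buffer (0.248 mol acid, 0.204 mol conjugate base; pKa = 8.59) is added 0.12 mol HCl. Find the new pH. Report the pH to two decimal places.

After neutralization: n(HOBr) = 0.368 mol, n(OBr-) = 0.084 mol.
pH = pKa + log([A⁻]/[HA]) = 8.59 + log(0.084/0.368) = 8.59 -0.642

pH = 7.95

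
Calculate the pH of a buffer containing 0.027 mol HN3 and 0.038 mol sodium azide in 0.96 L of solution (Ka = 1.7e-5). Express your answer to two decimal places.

pKa = −log(1.7 × 10^-5) = 4.770
Using pH = pKa + log([base]/[acid]) with [base]/[acid] = 0.038/0.027:
pH = 4.770 + (+0.148) = 4.92

pH = 4.92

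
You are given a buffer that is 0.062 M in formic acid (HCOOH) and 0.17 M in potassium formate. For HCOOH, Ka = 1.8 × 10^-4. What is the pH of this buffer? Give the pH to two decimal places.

pKa = −log(1.8 × 10^-4) = 3.745
pH = pKa + log([A⁻]/[HA]) = 3.745 + log(0.17/0.062)
pH = 3.745 + (+0.438) = 4.18

pH = 4.18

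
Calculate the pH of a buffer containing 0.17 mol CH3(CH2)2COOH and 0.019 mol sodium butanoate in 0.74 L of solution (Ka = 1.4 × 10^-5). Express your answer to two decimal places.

pKa = −log(1.4 × 10^-5) = 4.854
pH = pKa + log([A⁻]/[HA]) = 4.854 + log(0.019/0.17)
pH = 4.854 + (-0.952) = 3.90

pH = 3.90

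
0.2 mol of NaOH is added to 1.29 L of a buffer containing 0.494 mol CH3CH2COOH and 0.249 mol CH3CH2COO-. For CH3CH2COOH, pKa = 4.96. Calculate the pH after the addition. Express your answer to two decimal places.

pH = 5.14

OH- converts CH3CH2COOH to CH3CH2COO-: CH3CH2COOH → 0.294 mol, CH3CH2COO- → 0.449 mol.
pH = pKa + log(n_CH3CH2COO-/n_CH3CH2COOH) = 4.96 + log(0.449/0.294) = 4.96 + (+0.184)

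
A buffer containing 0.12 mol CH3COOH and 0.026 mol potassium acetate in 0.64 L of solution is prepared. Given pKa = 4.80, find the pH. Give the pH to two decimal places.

pH = 4.14

Using pH = pKa + log([base]/[acid]) with [base]/[acid] = 0.026/0.12:
pH = 4.80 + (-0.664) = 4.14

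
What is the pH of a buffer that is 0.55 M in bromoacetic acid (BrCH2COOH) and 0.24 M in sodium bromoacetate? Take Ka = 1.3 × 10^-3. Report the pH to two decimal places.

pKa = −log(1.3 × 10^-3) = 2.886
pH = pKa + log([A⁻]/[HA]) = 2.886 + log(0.24/0.55)
pH = 2.886 + (-0.360) = 2.53

pH = 2.53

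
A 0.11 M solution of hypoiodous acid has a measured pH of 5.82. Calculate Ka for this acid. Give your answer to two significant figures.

[H+] = 10^(-5.82) = 1.51 × 10^-6 M
At equilibrium [HA] = 0.11 − 1.51 × 10^-6 = 1.10 × 10^-1 M
Ka = [H+][A-]/[HA] = (1.51 × 10^-6)² / 1.10 × 10^-1 = 2.1 × 10^-11

Ka = 2.1 × 10^-11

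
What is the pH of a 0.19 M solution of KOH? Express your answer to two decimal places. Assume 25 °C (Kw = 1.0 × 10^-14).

pH = 13.28

KOH is a strong base; [OH-] = 0.19 M.
pOH = -log(0.19) = 0.72
pH = 14.00 - 0.72 = 13.28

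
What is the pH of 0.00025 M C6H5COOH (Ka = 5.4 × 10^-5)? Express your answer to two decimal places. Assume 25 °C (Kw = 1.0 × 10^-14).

pH = 4.03

C6H5COOH ⇌ C6H5COO- + H+
Let x = [H+] at equilibrium. Ka = x²/(0.00025 − x).
Here C₀/Ka ≈ 4.63, so the small-x approximation fails. Use the quadratic:
x = (−Ka + √(Ka² + 4·Ka·C₀))/2 = 9.23 × 10^-5 M
pH = −log(9.23 × 10^-5) = 4.03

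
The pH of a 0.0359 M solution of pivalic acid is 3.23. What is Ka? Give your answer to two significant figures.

Ka = 9.8 × 10^-6

[H+] = 10^(-3.23) = 5.89 × 10^-4 M
At equilibrium [HA] = 0.0359 − 5.89 × 10^-4 = 3.53 × 10^-2 M
Ka = [H+][A-]/[HA] = (5.89 × 10^-4)² / 3.53 × 10^-2 = 9.8 × 10^-6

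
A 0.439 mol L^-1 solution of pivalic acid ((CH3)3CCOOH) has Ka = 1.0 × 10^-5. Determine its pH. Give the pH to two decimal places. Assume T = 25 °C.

pH = 2.68

(CH3)3CCOOH ⇌ (CH3)3CCOO- + H+
Let x = [H+] at equilibrium. Ka = x²/(0.439 − x).
Since Ka ≪ C₀, x ≈ √(Ka·C₀) = 2.10 × 10^-3 M.
Check: 0.48% ionized — well under 5%, approximation valid.
pH = −log(2.10 × 10^-3) = 2.68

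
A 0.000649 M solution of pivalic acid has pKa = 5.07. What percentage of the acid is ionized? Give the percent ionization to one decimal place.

(CH3)3CCOOH ⇌ (CH3)3CCOO- + H+; let x = [H+] at equilibrium.
Ka = 10^(−5.07) = 8.51 × 10^-6
Solve x² + 8.51e-06x − 5.52e-09 = 0 → x = 7.02 × 10^-5 M
Fraction ionized = 7.02 × 10^-5 / 0.000649 = 0.1082 → 10.8%

10.8%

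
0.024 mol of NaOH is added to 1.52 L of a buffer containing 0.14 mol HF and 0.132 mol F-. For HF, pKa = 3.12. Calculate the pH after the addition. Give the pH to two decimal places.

pH = 3.25

After neutralization: n(HF) = 0.116 mol, n(F-) = 0.156 mol.
Henderson–Hasselbalch with mole ratio 0.156/0.116: pH = 3.12 + (+0.129)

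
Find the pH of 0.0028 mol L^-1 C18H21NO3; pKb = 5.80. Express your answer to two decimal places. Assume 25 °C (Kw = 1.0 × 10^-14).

pH = 9.82

C18H21NO3 + H2O ⇌ C18H22NO3+ + OH-
Kb = 10^(−5.80) = 1.58 × 10^-6
From the ICE table, Kb = [OH-]²/(0.0028 − [OH-]) = 1.58 × 10^-6.
Since Kb ≪ C₀, [OH-] ≈ √(Kb·C₀) = 6.65 × 10^-5 M.
pOH = 4.18, so pH = 14.00 − pOH = 9.82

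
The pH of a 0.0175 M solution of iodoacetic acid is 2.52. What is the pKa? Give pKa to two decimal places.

[H+] = 10^(-2.52) = 3.02 × 10^-3 M
At equilibrium [HA] = 0.0175 − 3.02 × 10^-3 = 1.45 × 10^-2 M
Ka = [H+][A-]/[HA] = (3.02 × 10^-3)² / 1.45 × 10^-2 = 6.29 × 10^-4
pKa = -log(6.29 × 10^-4) = 3.20

pKa = 3.20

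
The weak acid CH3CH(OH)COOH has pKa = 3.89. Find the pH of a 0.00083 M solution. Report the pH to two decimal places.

pH = 3.57

CH3CH(OH)COOH ⇌ CH3CH(OH)COO- + H+
Ka = 10^(−3.89) = 1.29 × 10^-4
From the ICE table, Ka = x²/(0.00083 − x) = 1.29 × 10^-4.
Here C₀/Ka ≈ 6.43, so the small-x approximation fails. Use the quadratic:
x = (−Ka + √(Ka² + 4·Ka·C₀))/2 = 2.69 × 10^-4 M
pH = −log[H+] = −log(2.69 × 10^-4) = 3.57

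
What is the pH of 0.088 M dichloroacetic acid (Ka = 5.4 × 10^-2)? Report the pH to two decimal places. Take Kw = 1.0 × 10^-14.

Cl2CHCOOH ⇌ Cl2CHCOO- + H+
Let x = [H+] at equilibrium. Ka = x²/(0.088 − x).
Here C₀/Ka ≈ 1.63, so the small-x approximation fails. Use the quadratic:
x = [−0.054 + √(0.054² + 0.019)]/2 = 4.70 × 10^-2 M
pH = −log(4.70 × 10^-2) = 1.33

pH = 1.33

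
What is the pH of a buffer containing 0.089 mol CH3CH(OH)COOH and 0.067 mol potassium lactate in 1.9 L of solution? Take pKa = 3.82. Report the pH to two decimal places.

Henderson–Hasselbalch: pH = pKa + log([CH3CH(OH)COO-]/[CH3CH(OH)COOH]) = 3.82 + log(0.067/0.089)
pH = 3.82 + (-0.123) = 3.70

pH = 3.70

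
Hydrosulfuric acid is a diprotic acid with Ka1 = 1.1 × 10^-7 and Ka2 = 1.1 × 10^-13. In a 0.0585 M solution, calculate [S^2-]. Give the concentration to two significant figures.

1.1 × 10^-13 M

First ionization gives [H+] ≈ [HS-] = 8.02 × 10^-5 M.
Second step: Ka2 = [H+][S^2-]/[HS-] ≈ [S^2-] (since [H+] ≈ [HS-]).
So [S^2-] ≈ Ka2.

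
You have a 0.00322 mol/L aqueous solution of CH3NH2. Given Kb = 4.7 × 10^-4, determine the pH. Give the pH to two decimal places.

pH = 11.01

CH3NH2 + H2O ⇌ CH3NH3+ + OH-
From the ICE table, Kb = x²/(0.00322 − x) = 4.7 × 10^-4.
x is not negligible relative to C₀; solve x² + 0.00047·x − 1.51e-06 = 0.
x = [−0.00047 + √(0.00047² + 6.05e-06)]/2 = 1.02 × 10^-3 M
pOH = 2.99, so pH = 14.00 − pOH = 11.01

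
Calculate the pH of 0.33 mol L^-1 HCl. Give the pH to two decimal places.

pH = 0.48

HCl is a strong acid and dissociates completely, so [H+] = 0.33 M.
pH = -log(0.33) = 0.48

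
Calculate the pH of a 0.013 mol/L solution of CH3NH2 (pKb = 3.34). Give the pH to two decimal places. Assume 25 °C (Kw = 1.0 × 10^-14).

CH3NH2 + H2O ⇌ CH3NH3+ + OH-
Kb = 10^(−3.34) = 4.57 × 10^-4
Let x = [OH-] at equilibrium. Kb = x²/(0.013 − x).
x is not negligible relative to C₀; solve x² + 0.000457·x − 5.94e-06 = 0.
x = [−0.000457 + √(0.000457² + 2.38e-05)]/2 = 2.22 × 10^-3 M
pOH = −log(2.22 × 10^-3) = 2.65; pH = 14.00 − 2.65 = 11.35

pH = 11.35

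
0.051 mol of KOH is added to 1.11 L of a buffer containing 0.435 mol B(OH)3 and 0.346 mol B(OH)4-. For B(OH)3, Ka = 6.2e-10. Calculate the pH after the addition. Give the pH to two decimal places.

pH = 9.22

After neutralization: n(B(OH)3) = 0.384 mol, n(B(OH)4-) = 0.397 mol.
pKa = −log(6.2 × 10^-10) = 9.208
pH = pKa + log(n_B(OH)4-/n_B(OH)3) = 9.208 + log(0.397/0.384) = 9.208 + (+0.014)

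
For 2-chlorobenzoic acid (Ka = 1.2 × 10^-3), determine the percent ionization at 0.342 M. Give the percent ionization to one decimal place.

ClC6H4COOH ⇌ ClC6H4COO- + H+; let x = [H+] at equilibrium.
Solve x² + 0.0012x − 0.00041 = 0 → x = 1.97 × 10^-2 M
Fraction ionized = 1.97 × 10^-2 / 0.342 = 0.0576 → 5.8%

5.8%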